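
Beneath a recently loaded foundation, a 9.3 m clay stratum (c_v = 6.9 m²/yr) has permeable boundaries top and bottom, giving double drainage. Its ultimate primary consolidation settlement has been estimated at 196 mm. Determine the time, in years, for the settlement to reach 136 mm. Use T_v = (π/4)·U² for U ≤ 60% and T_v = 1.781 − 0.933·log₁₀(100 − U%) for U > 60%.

Drainage path length: H_d = H/2 = 4.65 m (double drainage).
U = S(t)/S_ult = 136/196 = 0.6939.
U > 60%: T_v = 1.781 − 0.933·log₁₀(100 − 69.388) = 0.39466.
t = T_v·H_d²/c_v = 0.39466×4.65²/6.9 = 1.237 years.

t ≈ 1.24 years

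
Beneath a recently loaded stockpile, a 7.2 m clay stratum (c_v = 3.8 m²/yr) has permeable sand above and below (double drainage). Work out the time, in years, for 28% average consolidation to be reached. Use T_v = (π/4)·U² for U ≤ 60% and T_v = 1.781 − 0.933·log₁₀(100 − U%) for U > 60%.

t ≈ 0.21 years

Drainage path length: H_d = H/2 = 3.6 m (double drainage).
U ≤ 60%: T_v = (π/4)·U² = (π/4)×0.28² = 0.061575.
t = T_v·H_d²/c_v = 0.061575×3.6²/3.8 = 0.21 years.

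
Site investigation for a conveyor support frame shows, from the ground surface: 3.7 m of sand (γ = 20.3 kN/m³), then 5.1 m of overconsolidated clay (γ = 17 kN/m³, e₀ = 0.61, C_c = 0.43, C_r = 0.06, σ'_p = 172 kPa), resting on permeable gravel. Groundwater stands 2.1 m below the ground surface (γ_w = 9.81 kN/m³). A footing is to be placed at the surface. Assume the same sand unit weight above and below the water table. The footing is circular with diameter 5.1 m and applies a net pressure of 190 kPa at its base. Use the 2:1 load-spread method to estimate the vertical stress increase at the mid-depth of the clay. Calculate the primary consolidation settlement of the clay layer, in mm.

Mid-depth of clay below the ground surface: z = 3.7 + 5.1/2 = 6.25 m.
Total vertical stress at mid-clay: σ_v = 20.3×3.7 + 17×2.55 = 118.46 kPa.
Pore pressure: u = 9.81×(6.25 − 2.1) = 40.712 kPa.
Initial effective stress: σ'_0 = σ_v − u = 118.46 − 40.712 = 77.748 kPa.
Stress increase at mid-clay by the 2:1 spreading method:
Δσ ≈ qD²/(D+z)² = 190×5.1²/(5.1+6.25)² = 38.362 kPa
Final effective stress: σ'_f = 77.748 + 38.362 = 116.11 kPa.
σ'_f = 116.11 ≤ σ'_p = 172 kPa, so the clay remains overconsolidated and only the recompression index applies:
S_c = C_r·H/(1+e₀)·log₁₀(σ'_f/σ'_0) = 0.06×5.1/1.61×log₁₀(116.11/77.748)
    = 0.19006 × 0.17418 = 0.0331 m

S_c ≈ 33.1 mm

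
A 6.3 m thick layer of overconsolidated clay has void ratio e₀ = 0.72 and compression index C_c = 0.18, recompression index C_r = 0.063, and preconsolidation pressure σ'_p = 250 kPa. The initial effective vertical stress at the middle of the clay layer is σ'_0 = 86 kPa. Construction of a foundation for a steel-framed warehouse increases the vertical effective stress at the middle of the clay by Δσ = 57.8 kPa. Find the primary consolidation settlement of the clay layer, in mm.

S_c ≈ 51.5 mm

Final effective stress: σ'_f = 86 + 57.8 = 143.8 kPa.
σ'_f = 143.8 ≤ σ'_p = 250 kPa, so the clay remains overconsolidated and only the recompression index applies:
S_c = C_r·H/(1+e₀)·log₁₀(σ'_f/σ'_0) = 0.063×6.3/1.72×log₁₀(143.8/86)
    = 0.23076 × 0.22326 = 0.05152 m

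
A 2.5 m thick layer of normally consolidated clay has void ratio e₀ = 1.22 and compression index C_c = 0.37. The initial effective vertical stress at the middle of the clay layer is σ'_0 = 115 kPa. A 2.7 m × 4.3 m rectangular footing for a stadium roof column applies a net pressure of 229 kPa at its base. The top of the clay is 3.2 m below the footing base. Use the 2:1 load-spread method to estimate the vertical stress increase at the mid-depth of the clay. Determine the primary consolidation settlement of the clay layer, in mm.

S_c ≈ 56.9 mm

Mid-depth of clay below the footing base: z = 3.2 + 2.5/2 = 4.45 m.
Stress increase at mid-clay by the 2:1 spreading method:
Δσ = qBL/((B+z)(L+z)) = 229×2.7×4.3/((2.7+4.45)(4.3+4.45)) = 42.497 kPa
Final effective stress: σ'_f = σ'_0 + Δσ = 115 + 42.497 = 157.5 kPa.
Normally consolidated clay, so the full stress increment lies on the virgin compression line:
S_c = C_c·H/(1+e₀)·log₁₀(σ'_f/σ'_0) = 0.37×2.5/(1+1.22)×log₁₀(157.5/115)
    = 0.41667 × 0.13658 = 0.05691 m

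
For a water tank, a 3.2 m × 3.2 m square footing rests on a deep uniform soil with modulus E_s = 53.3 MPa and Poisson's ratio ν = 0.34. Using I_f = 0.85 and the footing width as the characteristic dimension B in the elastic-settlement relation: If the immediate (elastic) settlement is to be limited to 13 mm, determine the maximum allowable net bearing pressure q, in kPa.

E_s = 53.3 MPa = 53300 kPa.
S_e = q·B·(1−ν²)/E_s · I_f  ⇒  q = S_e·E_s / (B·(1−ν²)·I_f).
q = 0.013 × 53300 / (3.2 × 0.8844 × 0.85) = 288 kPa

q ≈ 288 kPa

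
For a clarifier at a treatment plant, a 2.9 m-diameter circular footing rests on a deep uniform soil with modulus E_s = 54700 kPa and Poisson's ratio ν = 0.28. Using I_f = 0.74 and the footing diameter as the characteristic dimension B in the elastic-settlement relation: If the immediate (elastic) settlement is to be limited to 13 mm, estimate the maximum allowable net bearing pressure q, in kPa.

S_e = q·B·(1−ν²)/E_s · I_f  ⇒  q = S_e·E_s / (B·(1−ν²)·I_f).
q = 0.013 × 54700 / (2.9 × 0.9216 × 0.74) = 359.5 kPa

q ≈ 360 kPa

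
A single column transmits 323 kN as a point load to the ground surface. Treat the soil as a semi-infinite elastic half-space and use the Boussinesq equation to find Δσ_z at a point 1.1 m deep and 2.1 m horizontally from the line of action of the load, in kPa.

Boussinesq vertical stress below a point load on an elastic half-space:
Δσ_z = 3P/(2πz²) · [1 + (r/z)²]^(−5/2)
r/z = 2.1/1.1 = 1.9091; [1+(r/z)²]^(−5/2) = 0.021509.
Δσ_z = 3×323/(2π×1.1²) × 0.021509 = 127.46 × 0.021509 = 2.742 kPa

Δσ_z ≈ 2.74 kPa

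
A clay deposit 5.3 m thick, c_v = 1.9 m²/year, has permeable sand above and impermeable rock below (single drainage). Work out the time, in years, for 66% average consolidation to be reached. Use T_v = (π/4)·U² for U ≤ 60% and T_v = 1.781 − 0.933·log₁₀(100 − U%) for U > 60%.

Drainage path length: H_d = H = 5.3 m (single drainage).
U > 60%: T_v = 1.781 − 0.933·log₁₀(100 − 66) = 0.35213.
t = T_v·H_d²/c_v = 0.35213×5.3²/1.9 = 5.206 years.

t ≈ 5.21 years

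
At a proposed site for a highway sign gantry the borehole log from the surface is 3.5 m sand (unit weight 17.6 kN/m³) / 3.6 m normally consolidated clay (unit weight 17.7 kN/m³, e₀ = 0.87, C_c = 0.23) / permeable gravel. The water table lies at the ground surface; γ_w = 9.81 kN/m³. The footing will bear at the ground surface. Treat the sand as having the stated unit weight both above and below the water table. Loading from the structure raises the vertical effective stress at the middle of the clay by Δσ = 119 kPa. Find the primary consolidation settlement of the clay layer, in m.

S_c ≈ 0.26 m

Mid-depth of clay below the ground surface: z = 3.5 + 3.6/2 = 5.3 m.
Total vertical stress at mid-clay: σ_v = 17.6×3.5 + 17.7×1.8 = 93.46 kPa.
Pore pressure: u = 9.81×(5.3 − 0) = 51.993 kPa.
Initial effective stress: σ'_0 = σ_v − u = 93.46 − 51.993 = 41.467 kPa.
Final effective stress: σ'_f = σ'_0 + Δσ = 41.467 + 119 = 160.47 kPa.
Normally consolidated clay, so the full stress increment lies on the virgin compression line:
S_c = C_c·H/(1+e₀)·log₁₀(σ'_f/σ'_0) = 0.23×3.6/(1+0.87)×log₁₀(160.47/41.467)
    = 0.44278 × 0.58769 = 0.2602 m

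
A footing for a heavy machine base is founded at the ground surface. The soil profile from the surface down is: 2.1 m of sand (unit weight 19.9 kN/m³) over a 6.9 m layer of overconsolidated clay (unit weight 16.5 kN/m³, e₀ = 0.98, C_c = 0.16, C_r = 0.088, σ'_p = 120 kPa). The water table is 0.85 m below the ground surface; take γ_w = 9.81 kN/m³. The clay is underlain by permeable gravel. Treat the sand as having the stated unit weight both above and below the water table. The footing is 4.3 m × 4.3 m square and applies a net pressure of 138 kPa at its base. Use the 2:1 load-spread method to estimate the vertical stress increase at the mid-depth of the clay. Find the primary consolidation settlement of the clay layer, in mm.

Mid-depth of clay below the ground surface: z = 2.1 + 6.9/2 = 5.55 m.
Total vertical stress at mid-clay: σ_v = 19.9×2.1 + 16.5×3.45 = 98.715 kPa.
Pore pressure: u = 9.81×(5.55 − 0.85) = 46.107 kPa.
Initial effective stress: σ'_0 = σ_v − u = 98.715 − 46.107 = 52.608 kPa.
Stress increase at mid-clay by the 2:1 spreading method:
Δσ = qBL/((B+z)(L+z)) = 138×4.3×4.3/((4.3+5.55)(4.3+5.55)) = 26.299 kPa
Final effective stress: σ'_f = 52.608 + 26.299 = 78.907 kPa.
σ'_f = 78.907 ≤ σ'_p = 120 kPa, so the clay remains overconsolidated and only the recompression index applies:
S_c = C_r·H/(1+e₀)·log₁₀(σ'_f/σ'_0) = 0.088×6.9/1.98×log₁₀(78.907/52.608)
    = 0.30666 × 0.17606 = 0.05399 m

S_c ≈ 54 mm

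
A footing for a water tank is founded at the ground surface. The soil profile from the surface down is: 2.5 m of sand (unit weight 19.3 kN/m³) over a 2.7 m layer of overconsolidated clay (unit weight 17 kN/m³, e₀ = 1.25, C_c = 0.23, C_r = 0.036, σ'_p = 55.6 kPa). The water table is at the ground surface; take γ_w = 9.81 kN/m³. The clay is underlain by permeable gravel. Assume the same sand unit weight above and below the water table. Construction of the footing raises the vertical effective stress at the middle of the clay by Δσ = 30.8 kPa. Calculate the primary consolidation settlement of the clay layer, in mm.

Mid-depth of clay below the ground surface: z = 2.5 + 2.7/2 = 3.85 m.
Total vertical stress at mid-clay: σ_v = 19.3×2.5 + 17×1.35 = 71.2 kPa.
Pore pressure: u = 9.81×(3.85 − 0) = 37.769 kPa.
Initial effective stress: σ'_0 = σ_v − u = 71.2 − 37.769 = 33.431 kPa.
Final effective stress: σ'_f = 33.431 + 30.8 = 64.231 kPa.
σ'_f = 64.231 > σ'_p = 55.6 kPa, so the stress path crosses the preconsolidation pressure — recompression up to σ'_p, then virgin compression beyond:
S_c = H/(1+e₀)·[C_r·log₁₀(σ'_p/σ'_0) + C_c·log₁₀(σ'_f/σ'_p)]
    = 2.7/2.25 × [0.036×log₁₀(55.6/33.431) + 0.23×log₁₀(64.231/55.6)]
    = 1.2 × [0.0079533 + 0.014414] = 0.02684 m

S_c ≈ 26.8 mm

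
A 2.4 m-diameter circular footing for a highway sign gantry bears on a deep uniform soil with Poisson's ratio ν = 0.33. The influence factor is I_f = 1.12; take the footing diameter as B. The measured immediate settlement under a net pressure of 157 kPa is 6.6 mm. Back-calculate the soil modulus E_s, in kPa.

E_s ≈ 57000 kPa

S_e = q·B·(1−ν²)/E_s · I_f  ⇒  E_s = q·B·(1−ν²)·I_f / S_e.
E_s = 157 × 2.4 × 0.8911 × 1.12 / 0.0066 = 56980 kPa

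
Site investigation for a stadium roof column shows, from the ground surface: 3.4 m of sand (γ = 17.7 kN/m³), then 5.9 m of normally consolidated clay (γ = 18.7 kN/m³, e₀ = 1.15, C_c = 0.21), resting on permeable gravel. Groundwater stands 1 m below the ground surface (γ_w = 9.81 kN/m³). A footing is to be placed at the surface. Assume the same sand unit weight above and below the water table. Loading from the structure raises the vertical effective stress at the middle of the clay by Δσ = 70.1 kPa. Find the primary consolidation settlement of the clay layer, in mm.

S_c ≈ 188 mm

Mid-depth of clay below the ground surface: z = 3.4 + 5.9/2 = 6.35 m.
Total vertical stress at mid-clay: σ_v = 17.7×3.4 + 18.7×2.95 = 115.34 kPa.
Pore pressure: u = 9.81×(6.35 − 1) = 52.483 kPa.
Initial effective stress: σ'_0 = σ_v − u = 115.34 − 52.483 = 62.857 kPa.
Final effective stress: σ'_f = σ'_0 + Δσ = 62.857 + 70.1 = 132.96 kPa.
Normally consolidated clay, so the full stress increment lies on the virgin compression line:
S_c = C_c·H/(1+e₀)·log₁₀(σ'_f/σ'_0) = 0.21×5.9/(1+1.15)×log₁₀(132.96/62.857)
    = 0.57628 × 0.32537 = 0.1875 m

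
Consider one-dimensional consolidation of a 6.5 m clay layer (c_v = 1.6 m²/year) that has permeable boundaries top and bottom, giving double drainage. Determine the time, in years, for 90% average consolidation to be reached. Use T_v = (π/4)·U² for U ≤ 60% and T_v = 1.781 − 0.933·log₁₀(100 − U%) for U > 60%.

Drainage path length: H_d = H/2 = 3.25 m (double drainage).
U > 60%: T_v = 1.781 − 0.933·log₁₀(100 − 90) = 0.848.
t = T_v·H_d²/c_v = 0.848×3.25²/1.6 = 5.598 years.

t ≈ 5.6 years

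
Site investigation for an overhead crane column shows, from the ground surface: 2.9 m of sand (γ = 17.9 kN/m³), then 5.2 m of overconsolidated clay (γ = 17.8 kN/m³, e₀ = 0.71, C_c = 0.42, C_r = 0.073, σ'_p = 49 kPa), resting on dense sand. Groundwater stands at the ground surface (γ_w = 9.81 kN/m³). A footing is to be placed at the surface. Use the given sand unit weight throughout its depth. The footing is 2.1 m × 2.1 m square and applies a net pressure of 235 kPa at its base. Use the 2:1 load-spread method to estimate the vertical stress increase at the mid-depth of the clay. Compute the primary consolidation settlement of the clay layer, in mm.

S_c ≈ 142 mm

Mid-depth of clay below the ground surface: z = 2.9 + 5.2/2 = 5.5 m.
Total vertical stress at mid-clay: σ_v = 17.9×2.9 + 17.8×2.6 = 98.19 kPa.
Pore pressure: u = 9.81×(5.5 − 0) = 53.955 kPa.
Initial effective stress: σ'_0 = σ_v − u = 98.19 − 53.955 = 44.235 kPa.
Stress increase at mid-clay by the 2:1 spreading method:
Δσ = qBL/((B+z)(L+z)) = 235×2.1×2.1/((2.1+5.5)(2.1+5.5)) = 17.942 kPa
Final effective stress: σ'_f = 44.235 + 17.942 = 62.177 kPa.
σ'_f = 62.177 > σ'_p = 49 kPa, so the stress path crosses the preconsolidation pressure — recompression up to σ'_p, then virgin compression beyond:
S_c = H/(1+e₀)·[C_r·log₁₀(σ'_p/σ'_0) + C_c·log₁₀(σ'_f/σ'_p)]
    = 5.2/1.71 × [0.073×log₁₀(49/44.235) + 0.42×log₁₀(62.177/49)]
    = 3.0409 × [0.0032434 + 0.043442] = 0.142 m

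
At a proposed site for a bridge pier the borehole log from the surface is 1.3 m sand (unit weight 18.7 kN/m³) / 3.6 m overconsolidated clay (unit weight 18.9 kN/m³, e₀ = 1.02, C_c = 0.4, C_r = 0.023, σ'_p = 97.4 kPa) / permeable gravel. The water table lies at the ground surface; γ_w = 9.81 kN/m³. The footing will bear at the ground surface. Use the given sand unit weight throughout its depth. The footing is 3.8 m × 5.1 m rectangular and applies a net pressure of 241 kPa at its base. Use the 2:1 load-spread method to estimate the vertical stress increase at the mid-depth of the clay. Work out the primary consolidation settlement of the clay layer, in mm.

Mid-depth of clay below the ground surface: z = 1.3 + 3.6/2 = 3.1 m.
Total vertical stress at mid-clay: σ_v = 18.7×1.3 + 18.9×1.8 = 58.33 kPa.
Pore pressure: u = 9.81×(3.1 − 0) = 30.411 kPa.
Initial effective stress: σ'_0 = σ_v − u = 58.33 − 30.411 = 27.919 kPa.
Stress increase at mid-clay by the 2:1 spreading method:
Δσ = qBL/((B+z)(L+z)) = 241×3.8×5.1/((3.8+3.1)(5.1+3.1)) = 82.548 kPa
Final effective stress: σ'_f = 27.919 + 82.548 = 110.47 kPa.
σ'_f = 110.47 > σ'_p = 97.4 kPa, so the stress path crosses the preconsolidation pressure — recompression up to σ'_p, then virgin compression beyond:
S_c = H/(1+e₀)·[C_r·log₁₀(σ'_p/σ'_0) + C_c·log₁₀(σ'_f/σ'_p)]
    = 3.6/2.02 × [0.023×log₁₀(97.4/27.919) + 0.4×log₁₀(110.47/97.4)]
    = 1.7822 × [0.012481 + 0.021874] = 0.06123 m

S_c ≈ 61.2 mm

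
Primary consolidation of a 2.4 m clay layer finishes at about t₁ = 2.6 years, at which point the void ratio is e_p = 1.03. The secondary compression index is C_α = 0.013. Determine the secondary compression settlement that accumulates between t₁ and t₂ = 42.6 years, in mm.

Secondary compression: S_s = C_α·H/(1+e_p)·log₁₀(t₂/t₁)
S_s = 0.013×2.4/(1+1.03)×log₁₀(42.6/2.6)
    = 0.01537 × 1.214 = 0.01867 m

S_s ≈ 18.7 mm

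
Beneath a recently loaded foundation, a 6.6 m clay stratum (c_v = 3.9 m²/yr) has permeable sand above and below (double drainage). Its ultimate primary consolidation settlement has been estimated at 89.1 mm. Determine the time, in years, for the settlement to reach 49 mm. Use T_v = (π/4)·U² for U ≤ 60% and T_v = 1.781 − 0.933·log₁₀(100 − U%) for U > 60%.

Drainage path length: H_d = H/2 = 3.3 m (double drainage).
U = S(t)/S_ult = 49/89.1 = 0.5499.
U ≤ 60%: T_v = (π/4)·U² = (π/4)×0.54994² = 0.23753.
t = T_v·H_d²/c_v = 0.23753×3.3²/3.9 = 0.6633 years.

t ≈ 0.663 years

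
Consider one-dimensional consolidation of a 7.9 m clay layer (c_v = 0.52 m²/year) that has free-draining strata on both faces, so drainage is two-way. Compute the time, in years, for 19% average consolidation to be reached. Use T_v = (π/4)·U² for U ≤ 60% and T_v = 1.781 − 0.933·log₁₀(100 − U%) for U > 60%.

t ≈ 0.851 years

Drainage path length: H_d = H/2 = 3.95 m (double drainage).
U ≤ 60%: T_v = (π/4)·U² = (π/4)×0.19² = 0.028353.
t = T_v·H_d²/c_v = 0.028353×3.95²/0.52 = 0.8507 years.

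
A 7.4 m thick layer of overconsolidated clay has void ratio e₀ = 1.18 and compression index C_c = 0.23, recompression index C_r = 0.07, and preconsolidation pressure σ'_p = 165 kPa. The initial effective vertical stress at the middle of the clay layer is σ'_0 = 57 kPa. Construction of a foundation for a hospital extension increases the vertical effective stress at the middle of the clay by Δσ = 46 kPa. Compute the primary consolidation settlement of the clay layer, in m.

S_c ≈ 0.0611 m

Final effective stress: σ'_f = 57 + 46 = 103 kPa.
σ'_f = 103 ≤ σ'_p = 165 kPa, so the clay remains overconsolidated and only the recompression index applies:
S_c = C_r·H/(1+e₀)·log₁₀(σ'_f/σ'_0) = 0.07×7.4/2.18×log₁₀(103/57)
    = 0.23762 × 0.25696 = 0.06106 m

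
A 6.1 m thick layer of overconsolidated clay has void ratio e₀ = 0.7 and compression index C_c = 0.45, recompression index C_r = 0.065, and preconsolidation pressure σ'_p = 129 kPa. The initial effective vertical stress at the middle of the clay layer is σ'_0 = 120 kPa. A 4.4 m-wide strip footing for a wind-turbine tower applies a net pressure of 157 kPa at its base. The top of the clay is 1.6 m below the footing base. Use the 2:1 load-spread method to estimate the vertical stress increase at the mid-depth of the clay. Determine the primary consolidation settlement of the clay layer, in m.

S_c ≈ 0.302 m

Mid-depth of clay below the footing base: z = 1.6 + 6.1/2 = 4.65 m.
Stress increase at mid-clay by the 2:1 spreading method:
Δσ = qB/(B+z) = 157×4.4/(4.4+4.65) = 76.331 kPa
Final effective stress: σ'_f = 120 + 76.331 = 196.33 kPa.
σ'_f = 196.33 > σ'_p = 129 kPa, so the stress path crosses the preconsolidation pressure — recompression up to σ'_p, then virgin compression beyond:
S_c = H/(1+e₀)·[C_r·log₁₀(σ'_p/σ'_0) + C_c·log₁₀(σ'_f/σ'_p)]
    = 6.1/1.7 × [0.065×log₁₀(129/120) + 0.45×log₁₀(196.33/129)]
    = 3.5882 × [0.0020416 + 0.082079] = 0.3018 m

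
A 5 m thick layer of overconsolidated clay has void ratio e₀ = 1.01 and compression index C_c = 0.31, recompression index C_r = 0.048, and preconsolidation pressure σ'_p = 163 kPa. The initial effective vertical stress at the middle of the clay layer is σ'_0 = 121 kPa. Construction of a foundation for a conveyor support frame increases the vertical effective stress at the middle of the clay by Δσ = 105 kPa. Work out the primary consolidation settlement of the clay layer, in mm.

S_c ≈ 125 mm

Final effective stress: σ'_f = 121 + 105 = 226 kPa.
σ'_f = 226 > σ'_p = 163 kPa, so the stress path crosses the preconsolidation pressure — recompression up to σ'_p, then virgin compression beyond:
S_c = H/(1+e₀)·[C_r·log₁₀(σ'_p/σ'_0) + C_c·log₁₀(σ'_f/σ'_p)]
    = 5/2.01 × [0.048×log₁₀(163/121) + 0.31×log₁₀(226/163)]
    = 2.4876 × [0.0062113 + 0.043995] = 0.1249 m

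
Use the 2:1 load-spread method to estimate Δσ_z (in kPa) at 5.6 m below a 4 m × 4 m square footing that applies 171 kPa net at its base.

By the 2:1 method the load spreads at 1 horizontal : 2 vertical, so at depth z the loaded area has grown by z in each plan dimension:
Δσ = qBL/((B+z)(L+z)) = 171×4×4/((4+5.6)(4+5.6)) = 29.688 kPa

Δσ_z ≈ 29.7 kPa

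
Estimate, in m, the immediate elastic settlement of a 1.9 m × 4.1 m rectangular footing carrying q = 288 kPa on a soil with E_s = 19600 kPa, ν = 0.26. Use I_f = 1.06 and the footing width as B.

Immediate (elastic) settlement: S_e = q·B·(1−ν²)/E_s · I_f.
S_e = 288 × 1.9 × (1 − 0.26²) / 19600 × 1.06
    = 288 × 1.9 × 0.9324 / 19600 × 1.06
    = 0.02759 m

S_e ≈ 0.0276 m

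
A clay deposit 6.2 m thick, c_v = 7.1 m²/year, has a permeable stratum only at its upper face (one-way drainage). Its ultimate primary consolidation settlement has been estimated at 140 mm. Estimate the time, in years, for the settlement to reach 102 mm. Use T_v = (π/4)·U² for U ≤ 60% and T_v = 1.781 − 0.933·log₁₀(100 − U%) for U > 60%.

Drainage path length: H_d = H = 6.2 m (single drainage).
U = S(t)/S_ult = 102/140 = 0.7286.
U > 60%: T_v = 1.781 − 0.933·log₁₀(100 − 72.857) = 0.4434.
t = T_v·H_d²/c_v = 0.4434×6.2²/7.1 = 2.401 years.

t ≈ 2.4 years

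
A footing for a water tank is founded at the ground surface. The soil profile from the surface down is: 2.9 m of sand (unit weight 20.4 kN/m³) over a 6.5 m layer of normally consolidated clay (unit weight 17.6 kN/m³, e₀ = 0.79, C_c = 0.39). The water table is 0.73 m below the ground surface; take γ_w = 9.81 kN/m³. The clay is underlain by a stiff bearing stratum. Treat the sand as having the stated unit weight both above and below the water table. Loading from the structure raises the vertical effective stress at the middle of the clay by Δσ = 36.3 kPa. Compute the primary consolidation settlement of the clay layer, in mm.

S_c ≈ 279 mm

Mid-depth of clay below the ground surface: z = 2.9 + 6.5/2 = 6.15 m.
Total vertical stress at mid-clay: σ_v = 20.4×2.9 + 17.6×3.25 = 116.36 kPa.
Pore pressure: u = 9.81×(6.15 − 0.73) = 53.17 kPa.
Initial effective stress: σ'_0 = σ_v − u = 116.36 − 53.17 = 63.19 kPa.
Final effective stress: σ'_f = σ'_0 + Δσ = 63.19 + 36.3 = 99.49 kPa.
Normally consolidated clay, so the full stress increment lies on the virgin compression line:
S_c = C_c·H/(1+e₀)·log₁₀(σ'_f/σ'_0) = 0.39×6.5/(1+0.79)×log₁₀(99.49/63.19)
    = 1.4162 × 0.19713 = 0.2792 m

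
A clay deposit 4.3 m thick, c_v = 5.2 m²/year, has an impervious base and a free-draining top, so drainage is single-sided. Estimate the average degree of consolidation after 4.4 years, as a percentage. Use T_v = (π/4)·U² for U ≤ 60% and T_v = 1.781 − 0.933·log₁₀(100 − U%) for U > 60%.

Drainage path length: H_d = H = 4.3 m (single drainage).
T_v = c_v·t/H_d² = 5.2×4.4/4.3² = 1.2374.
T_v = 1.2374 corresponds to the U > 60% branch:
U = 1 − 10^((1.781 − T_v)/0.933)/100 = 0.9617

U ≈ 96.2 %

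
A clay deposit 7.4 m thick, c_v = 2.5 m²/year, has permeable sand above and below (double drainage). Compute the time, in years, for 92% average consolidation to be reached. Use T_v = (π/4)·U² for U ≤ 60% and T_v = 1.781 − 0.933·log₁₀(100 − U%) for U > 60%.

t ≈ 5.14 years

Drainage path length: H_d = H/2 = 3.7 m (double drainage).
U > 60%: T_v = 1.781 − 0.933·log₁₀(100 − 92) = 0.93842.
t = T_v·H_d²/c_v = 0.93842×3.7²/2.5 = 5.139 years.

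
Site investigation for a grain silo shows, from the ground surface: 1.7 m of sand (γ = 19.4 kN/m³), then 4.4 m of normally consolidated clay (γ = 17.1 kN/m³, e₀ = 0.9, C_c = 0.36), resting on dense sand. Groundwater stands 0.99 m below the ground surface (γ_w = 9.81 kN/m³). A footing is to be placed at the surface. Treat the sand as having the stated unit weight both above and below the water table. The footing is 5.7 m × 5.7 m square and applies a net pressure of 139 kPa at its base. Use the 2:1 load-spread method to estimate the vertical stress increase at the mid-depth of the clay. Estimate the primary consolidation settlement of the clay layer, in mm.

Mid-depth of clay below the ground surface: z = 1.7 + 4.4/2 = 3.9 m.
Total vertical stress at mid-clay: σ_v = 19.4×1.7 + 17.1×2.2 = 70.6 kPa.
Pore pressure: u = 9.81×(3.9 − 0.99) = 28.547 kPa.
Initial effective stress: σ'_0 = σ_v − u = 70.6 − 28.547 = 42.053 kPa.
Stress increase at mid-clay by the 2:1 spreading method:
Δσ = qBL/((B+z)(L+z)) = 139×5.7×5.7/((5.7+3.9)(5.7+3.9)) = 49.003 kPa
Final effective stress: σ'_f = σ'_0 + Δσ = 42.053 + 49.003 = 91.056 kPa.
Normally consolidated clay, so the full stress increment lies on the virgin compression line:
S_c = C_c·H/(1+e₀)·log₁₀(σ'_f/σ'_0) = 0.36×4.4/(1+0.9)×log₁₀(91.056/42.053)
    = 0.83368 × 0.33551 = 0.2797 m

S_c ≈ 280 mm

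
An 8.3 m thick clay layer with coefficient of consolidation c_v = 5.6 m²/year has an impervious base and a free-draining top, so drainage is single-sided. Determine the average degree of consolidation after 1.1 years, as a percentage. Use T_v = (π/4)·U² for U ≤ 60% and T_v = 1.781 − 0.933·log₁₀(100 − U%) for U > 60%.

U ≈ 33.7 %

Drainage path length: H_d = H = 8.3 m (single drainage).
T_v = c_v·t/H_d² = 5.6×1.1/8.3² = 0.089418.
T_v = 0.089418 corresponds to the U ≤ 60% branch:
U = √(4T_v/π) = 0.3374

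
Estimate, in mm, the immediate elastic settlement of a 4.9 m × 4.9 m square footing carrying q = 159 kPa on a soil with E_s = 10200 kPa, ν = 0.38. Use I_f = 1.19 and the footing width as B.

S_e ≈ 77.8 mm

Immediate (elastic) settlement: S_e = q·B·(1−ν²)/E_s · I_f.
S_e = 159 × 4.9 × (1 − 0.38²) / 10200 × 1.19
    = 159 × 4.9 × 0.8556 / 10200 × 1.19
    = 0.07777 m = 77.77 mm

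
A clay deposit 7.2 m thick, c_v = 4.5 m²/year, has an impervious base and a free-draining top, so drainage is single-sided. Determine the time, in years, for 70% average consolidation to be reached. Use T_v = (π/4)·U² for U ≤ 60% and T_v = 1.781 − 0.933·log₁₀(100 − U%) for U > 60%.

t ≈ 4.64 years

Drainage path length: H_d = H = 7.2 m (single drainage).
U > 60%: T_v = 1.781 − 0.933·log₁₀(100 − 70) = 0.40285.
t = T_v·H_d²/c_v = 0.40285×7.2²/4.5 = 4.641 years.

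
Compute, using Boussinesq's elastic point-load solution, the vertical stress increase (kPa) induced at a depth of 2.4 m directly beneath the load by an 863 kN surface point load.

Boussinesq vertical stress below a point load on an elastic half-space:
Δσ_z = 3P/(2πz²) · [1 + (r/z)²]^(−5/2)
r/z = 0/2.4 = 0; [1+(r/z)²]^(−5/2) = 1.
Δσ_z = 3×863/(2π×2.4²) × 1 = 71.537 × 1 = 71.54 kPa

Δσ_z ≈ 71.5 kPa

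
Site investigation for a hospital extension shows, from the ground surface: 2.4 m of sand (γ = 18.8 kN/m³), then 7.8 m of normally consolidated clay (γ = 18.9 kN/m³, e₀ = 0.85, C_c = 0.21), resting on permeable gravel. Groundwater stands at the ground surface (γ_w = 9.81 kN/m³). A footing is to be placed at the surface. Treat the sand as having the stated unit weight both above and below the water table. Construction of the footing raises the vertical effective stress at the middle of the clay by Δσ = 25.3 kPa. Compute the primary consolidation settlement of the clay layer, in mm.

S_c ≈ 141 mm

Mid-depth of clay below the ground surface: z = 2.4 + 7.8/2 = 6.3 m.
Total vertical stress at mid-clay: σ_v = 18.8×2.4 + 18.9×3.9 = 118.83 kPa.
Pore pressure: u = 9.81×(6.3 − 0) = 61.803 kPa.
Initial effective stress: σ'_0 = σ_v − u = 118.83 − 61.803 = 57.027 kPa.
Final effective stress: σ'_f = σ'_0 + Δσ = 57.027 + 25.3 = 82.327 kPa.
Normally consolidated clay, so the full stress increment lies on the virgin compression line:
S_c = C_c·H/(1+e₀)·log₁₀(σ'_f/σ'_0) = 0.21×7.8/(1+0.85)×log₁₀(82.327/57.027)
    = 0.88541 × 0.15946 = 0.1412 m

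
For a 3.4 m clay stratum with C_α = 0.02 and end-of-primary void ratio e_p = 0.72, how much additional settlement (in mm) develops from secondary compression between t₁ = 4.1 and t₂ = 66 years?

S_s ≈ 47.7 mm

Secondary compression: S_s = C_α·H/(1+e_p)·log₁₀(t₂/t₁)
S_s = 0.02×3.4/(1+0.72)×log₁₀(66/4.1)
    = 0.03953 × 1.207 = 0.04771 m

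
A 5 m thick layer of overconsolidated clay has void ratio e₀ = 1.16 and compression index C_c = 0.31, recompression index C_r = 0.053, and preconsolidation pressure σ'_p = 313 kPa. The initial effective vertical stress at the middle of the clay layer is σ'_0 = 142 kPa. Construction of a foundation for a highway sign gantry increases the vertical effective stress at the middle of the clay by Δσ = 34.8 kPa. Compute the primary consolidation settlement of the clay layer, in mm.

Final effective stress: σ'_f = 142 + 34.8 = 176.8 kPa.
σ'_f = 176.8 ≤ σ'_p = 313 kPa, so the clay remains overconsolidated and only the recompression index applies:
S_c = C_r·H/(1+e₀)·log₁₀(σ'_f/σ'_0) = 0.053×5/2.16×log₁₀(176.8/142)
    = 0.12268 × 0.095194 = 0.01168 m

S_c ≈ 11.7 mm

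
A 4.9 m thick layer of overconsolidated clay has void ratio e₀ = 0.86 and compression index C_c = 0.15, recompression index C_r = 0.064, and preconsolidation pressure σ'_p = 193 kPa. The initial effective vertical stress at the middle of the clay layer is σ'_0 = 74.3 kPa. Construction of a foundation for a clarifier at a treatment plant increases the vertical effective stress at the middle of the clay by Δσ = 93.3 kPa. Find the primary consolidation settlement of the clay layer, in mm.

Final effective stress: σ'_f = 74.3 + 93.3 = 167.6 kPa.
σ'_f = 167.6 ≤ σ'_p = 193 kPa, so the clay remains overconsolidated and only the recompression index applies:
S_c = C_r·H/(1+e₀)·log₁₀(σ'_f/σ'_0) = 0.064×4.9/1.86×log₁₀(167.6/74.3)
    = 0.1686 × 0.35329 = 0.05957 m

S_c ≈ 59.6 mm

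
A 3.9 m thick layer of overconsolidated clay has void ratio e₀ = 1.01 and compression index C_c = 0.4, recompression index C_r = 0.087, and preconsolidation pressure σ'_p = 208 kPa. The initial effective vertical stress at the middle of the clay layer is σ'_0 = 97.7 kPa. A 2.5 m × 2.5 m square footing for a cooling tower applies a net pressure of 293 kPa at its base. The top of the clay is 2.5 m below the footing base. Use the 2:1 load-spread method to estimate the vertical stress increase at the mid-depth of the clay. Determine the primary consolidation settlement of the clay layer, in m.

S_c ≈ 0.024 m

Mid-depth of clay below the footing base: z = 2.5 + 3.9/2 = 4.45 m.
Stress increase at mid-clay by the 2:1 spreading method:
Δσ = qBL/((B+z)(L+z)) = 293×2.5×2.5/((2.5+4.45)(2.5+4.45)) = 37.912 kPa
Final effective stress: σ'_f = 97.7 + 37.912 = 135.61 kPa.
σ'_f = 135.61 ≤ σ'_p = 208 kPa, so the clay remains overconsolidated and only the recompression index applies:
S_c = C_r·H/(1+e₀)·log₁₀(σ'_f/σ'_0) = 0.087×3.9/2.01×log₁₀(135.61/97.7)
    = 0.16881 × 0.1424 = 0.02404 m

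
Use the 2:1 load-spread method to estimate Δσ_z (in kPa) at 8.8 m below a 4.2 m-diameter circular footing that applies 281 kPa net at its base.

By the 2:1 method the load spreads at 1 horizontal : 2 vertical, so at depth z the loaded area has grown by z in each plan dimension:
Δσ ≈ qD²/(D+z)² = 281×4.2²/(4.2+8.8)² = 29.33 kPa

Δσ_z ≈ 29.3 kPa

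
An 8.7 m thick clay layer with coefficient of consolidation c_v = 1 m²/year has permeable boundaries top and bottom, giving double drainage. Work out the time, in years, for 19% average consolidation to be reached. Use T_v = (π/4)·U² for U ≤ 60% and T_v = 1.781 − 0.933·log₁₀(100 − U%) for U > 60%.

t ≈ 0.537 years

Drainage path length: H_d = H/2 = 4.35 m (double drainage).
U ≤ 60%: T_v = (π/4)·U² = (π/4)×0.19² = 0.028353.
t = T_v·H_d²/c_v = 0.028353×4.35²/1 = 0.5365 years.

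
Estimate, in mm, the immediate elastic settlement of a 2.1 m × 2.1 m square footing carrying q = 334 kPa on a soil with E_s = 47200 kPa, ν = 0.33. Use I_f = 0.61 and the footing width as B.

S_e ≈ 8.08 mm

Immediate (elastic) settlement: S_e = q·B·(1−ν²)/E_s · I_f.
S_e = 334 × 2.1 × (1 − 0.33²) / 47200 × 0.61
    = 334 × 2.1 × 0.8911 / 47200 × 0.61
    = 0.008078 m = 8.078 mm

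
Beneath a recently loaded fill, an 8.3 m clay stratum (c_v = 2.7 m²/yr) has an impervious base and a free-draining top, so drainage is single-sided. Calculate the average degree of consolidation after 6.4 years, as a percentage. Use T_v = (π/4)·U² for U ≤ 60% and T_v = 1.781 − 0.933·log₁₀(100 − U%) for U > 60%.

U ≈ 56.5 %

Drainage path length: H_d = H = 8.3 m (single drainage).
T_v = c_v·t/H_d² = 2.7×6.4/8.3² = 0.25083.
T_v = 0.25083 corresponds to the U ≤ 60% branch:
U = √(4T_v/π) = 0.5651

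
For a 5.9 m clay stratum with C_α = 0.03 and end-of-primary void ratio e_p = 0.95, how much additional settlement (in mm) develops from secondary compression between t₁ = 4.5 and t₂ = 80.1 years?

S_s ≈ 113 mm

Secondary compression: S_s = C_α·H/(1+e_p)·log₁₀(t₂/t₁)
S_s = 0.03×5.9/(1+0.95)×log₁₀(80.1/4.5)
    = 0.09077 × 1.25 = 0.1135 m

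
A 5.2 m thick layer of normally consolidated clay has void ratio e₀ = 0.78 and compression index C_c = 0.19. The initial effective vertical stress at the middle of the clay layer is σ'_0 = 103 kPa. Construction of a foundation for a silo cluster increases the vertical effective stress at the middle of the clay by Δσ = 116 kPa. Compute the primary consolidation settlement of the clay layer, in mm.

Final effective stress: σ'_f = σ'_0 + Δσ = 103 + 116 = 219 kPa.
Normally consolidated clay, so the full stress increment lies on the virgin compression line:
S_c = C_c·H/(1+e₀)·log₁₀(σ'_f/σ'_0) = 0.19×5.2/(1+0.78)×log₁₀(219/103)
    = 0.55506 × 0.32761 = 0.1818 m

S_c ≈ 182 mm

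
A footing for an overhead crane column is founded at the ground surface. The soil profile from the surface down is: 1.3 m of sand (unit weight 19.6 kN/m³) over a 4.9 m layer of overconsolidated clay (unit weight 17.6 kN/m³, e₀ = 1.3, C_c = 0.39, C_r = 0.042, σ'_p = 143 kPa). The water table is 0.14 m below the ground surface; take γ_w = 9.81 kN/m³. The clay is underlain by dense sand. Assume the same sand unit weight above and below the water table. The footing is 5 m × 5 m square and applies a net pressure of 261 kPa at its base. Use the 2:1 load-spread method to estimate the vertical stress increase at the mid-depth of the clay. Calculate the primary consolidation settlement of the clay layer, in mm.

S_c ≈ 49.4 mm

Mid-depth of clay below the ground surface: z = 1.3 + 4.9/2 = 3.75 m.
Total vertical stress at mid-clay: σ_v = 19.6×1.3 + 17.6×2.45 = 68.6 kPa.
Pore pressure: u = 9.81×(3.75 − 0.14) = 35.414 kPa.
Initial effective stress: σ'_0 = σ_v − u = 68.6 − 35.414 = 33.186 kPa.
Stress increase at mid-clay by the 2:1 spreading method:
Δσ = qBL/((B+z)(L+z)) = 261×5×5/((5+3.75)(5+3.75)) = 85.224 kPa
Final effective stress: σ'_f = 33.186 + 85.224 = 118.41 kPa.
σ'_f = 118.41 ≤ σ'_p = 143 kPa, so the clay remains overconsolidated and only the recompression index applies:
S_c = C_r·H/(1+e₀)·log₁₀(σ'_f/σ'_0) = 0.042×4.9/2.3×log₁₀(118.41/33.186)
    = 0.089477 × 0.55243 = 0.04943 m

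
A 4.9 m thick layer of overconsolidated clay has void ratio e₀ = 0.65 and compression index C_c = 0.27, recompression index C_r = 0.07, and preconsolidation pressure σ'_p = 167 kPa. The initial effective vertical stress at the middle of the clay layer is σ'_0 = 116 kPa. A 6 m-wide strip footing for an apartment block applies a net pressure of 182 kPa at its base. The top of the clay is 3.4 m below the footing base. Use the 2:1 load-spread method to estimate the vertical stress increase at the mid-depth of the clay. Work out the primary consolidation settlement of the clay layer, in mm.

Mid-depth of clay below the footing base: z = 3.4 + 4.9/2 = 5.85 m.
Stress increase at mid-clay by the 2:1 spreading method:
Δσ = qB/(B+z) = 182×6/(6+5.85) = 92.152 kPa
Final effective stress: σ'_f = 116 + 92.152 = 208.15 kPa.
σ'_f = 208.15 > σ'_p = 167 kPa, so the stress path crosses the preconsolidation pressure — recompression up to σ'_p, then virgin compression beyond:
S_c = H/(1+e₀)·[C_r·log₁₀(σ'_p/σ'_0) + C_c·log₁₀(σ'_f/σ'_p)]
    = 4.9/1.65 × [0.07×log₁₀(167/116) + 0.27×log₁₀(208.15/167)]
    = 2.9697 × [0.011078 + 0.025828] = 0.1096 m

S_c ≈ 110 mm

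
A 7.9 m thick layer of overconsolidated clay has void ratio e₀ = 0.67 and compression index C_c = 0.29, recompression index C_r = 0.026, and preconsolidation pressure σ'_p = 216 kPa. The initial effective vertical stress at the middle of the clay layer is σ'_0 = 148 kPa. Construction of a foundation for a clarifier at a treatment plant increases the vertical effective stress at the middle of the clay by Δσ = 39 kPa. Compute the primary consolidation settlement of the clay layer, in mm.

Final effective stress: σ'_f = 148 + 39 = 187 kPa.
σ'_f = 187 ≤ σ'_p = 216 kPa, so the clay remains overconsolidated and only the recompression index applies:
S_c = C_r·H/(1+e₀)·log₁₀(σ'_f/σ'_0) = 0.026×7.9/1.67×log₁₀(187/148)
    = 0.12299 × 0.10158 = 0.01249 m

S_c ≈ 12.5 mm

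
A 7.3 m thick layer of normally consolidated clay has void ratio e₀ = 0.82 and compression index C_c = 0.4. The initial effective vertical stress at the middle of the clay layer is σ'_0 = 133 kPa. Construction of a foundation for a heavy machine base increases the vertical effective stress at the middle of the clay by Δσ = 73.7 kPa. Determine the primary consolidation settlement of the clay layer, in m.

Final effective stress: σ'_f = σ'_0 + Δσ = 133 + 73.7 = 206.7 kPa.
Normally consolidated clay, so the full stress increment lies on the virgin compression line:
S_c = C_c·H/(1+e₀)·log₁₀(σ'_f/σ'_0) = 0.4×7.3/(1+0.82)×log₁₀(206.7/133)
    = 1.6044 × 0.19149 = 0.3072 m

S_c ≈ 0.307 m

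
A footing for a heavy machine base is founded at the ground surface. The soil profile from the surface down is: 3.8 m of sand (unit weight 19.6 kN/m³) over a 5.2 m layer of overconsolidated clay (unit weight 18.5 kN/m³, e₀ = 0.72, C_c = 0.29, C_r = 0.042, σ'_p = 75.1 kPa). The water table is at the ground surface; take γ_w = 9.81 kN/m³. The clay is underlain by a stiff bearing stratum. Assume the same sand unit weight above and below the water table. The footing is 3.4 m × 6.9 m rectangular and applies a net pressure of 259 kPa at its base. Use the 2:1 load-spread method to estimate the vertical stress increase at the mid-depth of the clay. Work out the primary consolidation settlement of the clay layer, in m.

S_c ≈ 0.145 m

Mid-depth of clay below the ground surface: z = 3.8 + 5.2/2 = 6.4 m.
Total vertical stress at mid-clay: σ_v = 19.6×3.8 + 18.5×2.6 = 122.58 kPa.
Pore pressure: u = 9.81×(6.4 − 0) = 62.784 kPa.
Initial effective stress: σ'_0 = σ_v − u = 122.58 − 62.784 = 59.796 kPa.
Stress increase at mid-clay by the 2:1 spreading method:
Δσ = qBL/((B+z)(L+z)) = 259×3.4×6.9/((3.4+6.4)(6.9+6.4)) = 46.618 kPa
Final effective stress: σ'_f = 59.796 + 46.618 = 106.41 kPa.
σ'_f = 106.41 > σ'_p = 75.1 kPa, so the stress path crosses the preconsolidation pressure — recompression up to σ'_p, then virgin compression beyond:
S_c = H/(1+e₀)·[C_r·log₁₀(σ'_p/σ'_0) + C_c·log₁₀(σ'_f/σ'_p)]
    = 5.2/1.72 × [0.042×log₁₀(75.1/59.796) + 0.29×log₁₀(106.41/75.1)]
    = 3.0233 × [0.0041566 + 0.043889] = 0.1453 m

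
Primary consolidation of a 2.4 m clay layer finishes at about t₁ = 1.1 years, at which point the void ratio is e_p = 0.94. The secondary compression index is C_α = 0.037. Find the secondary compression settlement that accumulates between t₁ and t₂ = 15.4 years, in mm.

S_s ≈ 52.5 mm

Secondary compression: S_s = C_α·H/(1+e_p)·log₁₀(t₂/t₁)
S_s = 0.037×2.4/(1+0.94)×log₁₀(15.4/1.1)
    = 0.04577 × 1.146 = 0.05246 m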